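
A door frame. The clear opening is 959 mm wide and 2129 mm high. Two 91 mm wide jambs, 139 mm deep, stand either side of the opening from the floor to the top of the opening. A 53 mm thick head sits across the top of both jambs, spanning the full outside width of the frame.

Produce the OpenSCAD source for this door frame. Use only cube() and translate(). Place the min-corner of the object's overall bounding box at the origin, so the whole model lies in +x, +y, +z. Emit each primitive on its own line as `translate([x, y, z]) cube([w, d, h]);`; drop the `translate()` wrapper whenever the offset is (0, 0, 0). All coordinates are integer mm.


cube([91, 139, 2129]);
translate([1050, 0, 0]) cube([91, 139, 2129]);
translate([0, 0, 2129]) cube([1141, 139, 53]);


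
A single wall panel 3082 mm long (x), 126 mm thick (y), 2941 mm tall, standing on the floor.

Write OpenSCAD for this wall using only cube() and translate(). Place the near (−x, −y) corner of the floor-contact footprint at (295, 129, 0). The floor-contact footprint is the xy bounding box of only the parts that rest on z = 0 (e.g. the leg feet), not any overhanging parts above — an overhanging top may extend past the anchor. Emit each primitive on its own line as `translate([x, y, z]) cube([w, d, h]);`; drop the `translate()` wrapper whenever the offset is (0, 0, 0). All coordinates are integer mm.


translate([295, 129, 0]) cube([3082, 126, 2941]);


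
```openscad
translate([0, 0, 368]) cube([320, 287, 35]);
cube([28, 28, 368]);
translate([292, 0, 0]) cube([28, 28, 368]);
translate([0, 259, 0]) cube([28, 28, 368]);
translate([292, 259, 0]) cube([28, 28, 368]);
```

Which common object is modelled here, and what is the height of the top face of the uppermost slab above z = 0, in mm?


A stool. The seat height is 403 mm.

A 320×287×35 slab at z = 368 on four corner posts — a stool. The seat top is 368 + 35 = 403 mm.


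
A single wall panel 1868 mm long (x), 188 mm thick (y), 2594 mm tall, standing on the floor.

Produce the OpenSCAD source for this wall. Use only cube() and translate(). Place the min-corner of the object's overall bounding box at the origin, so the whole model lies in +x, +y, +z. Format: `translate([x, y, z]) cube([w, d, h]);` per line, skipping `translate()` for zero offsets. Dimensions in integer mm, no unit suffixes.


cube([1868, 188, 2594]);


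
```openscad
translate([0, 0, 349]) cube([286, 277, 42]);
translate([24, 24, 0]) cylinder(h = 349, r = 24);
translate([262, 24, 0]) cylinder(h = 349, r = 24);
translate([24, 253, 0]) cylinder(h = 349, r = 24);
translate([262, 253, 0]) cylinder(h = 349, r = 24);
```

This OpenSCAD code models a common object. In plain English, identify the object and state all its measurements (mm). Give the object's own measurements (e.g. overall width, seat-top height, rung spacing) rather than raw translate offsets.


A simple wooden stool: a rectangular seat 286 mm (x) by 277 mm (y), 42 mm thick, top face at z = 391 mm, on four round legs, each 48 mm in diameter. The legs rest on z = 0, each leg's axis is inset half a diameter from the nearest pair of seat edges (so the leg's bounding box is flush with the corner).


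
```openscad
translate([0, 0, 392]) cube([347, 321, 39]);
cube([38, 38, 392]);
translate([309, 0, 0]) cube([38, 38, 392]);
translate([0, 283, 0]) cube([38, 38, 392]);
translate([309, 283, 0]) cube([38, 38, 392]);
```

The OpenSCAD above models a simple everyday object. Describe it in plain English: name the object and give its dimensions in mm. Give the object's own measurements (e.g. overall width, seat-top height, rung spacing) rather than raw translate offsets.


A four-legged stool. The seat is a 347×321×39 mm slab whose top surface is at z = 431 mm; four square legs, each 38×38 mm in cross-section, run from the floor (z = 0) to the underside of the seat, each flush with a corner of the seat.


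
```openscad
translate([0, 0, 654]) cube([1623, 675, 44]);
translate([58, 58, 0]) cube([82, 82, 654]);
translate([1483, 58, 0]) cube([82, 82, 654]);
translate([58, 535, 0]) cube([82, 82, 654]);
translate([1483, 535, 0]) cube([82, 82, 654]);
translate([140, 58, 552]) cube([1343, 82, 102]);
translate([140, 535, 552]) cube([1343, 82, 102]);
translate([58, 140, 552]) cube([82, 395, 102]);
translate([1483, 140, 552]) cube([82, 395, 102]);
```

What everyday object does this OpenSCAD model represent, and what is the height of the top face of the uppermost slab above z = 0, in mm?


A table. The table height is 698 mm.

A 1623×675×44 slab sits at z = 654 on four 82 mm square posts — a table. The top surface is at 654 + 44 = 698 mm.


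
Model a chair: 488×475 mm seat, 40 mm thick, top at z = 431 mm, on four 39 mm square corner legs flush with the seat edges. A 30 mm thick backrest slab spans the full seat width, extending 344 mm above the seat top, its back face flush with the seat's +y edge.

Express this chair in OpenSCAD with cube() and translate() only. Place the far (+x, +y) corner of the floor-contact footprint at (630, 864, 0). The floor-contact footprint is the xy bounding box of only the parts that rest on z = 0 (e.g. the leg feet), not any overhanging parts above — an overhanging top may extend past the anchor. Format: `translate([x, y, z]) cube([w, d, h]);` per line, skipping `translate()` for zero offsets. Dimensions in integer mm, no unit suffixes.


translate([142, 389, 391]) cube([488, 475, 40]);
translate([142, 389, 0]) cube([39, 39, 391]);
translate([591, 389, 0]) cube([39, 39, 391]);
translate([142, 825, 0]) cube([39, 39, 391]);
translate([591, 825, 0]) cube([39, 39, 391]);
translate([142, 834, 431]) cube([488, 30, 344]);


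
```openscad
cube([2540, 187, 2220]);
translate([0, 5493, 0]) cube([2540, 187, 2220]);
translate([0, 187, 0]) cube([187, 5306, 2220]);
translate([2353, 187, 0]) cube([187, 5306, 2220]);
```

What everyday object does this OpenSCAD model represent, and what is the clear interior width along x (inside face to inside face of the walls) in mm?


A house (or room) frame. The interior width is 2166 mm.

Four 2220 mm walls enclosing a rectangle with no floor or roof — a room or house frame. Outside width is 2540 mm and wall thickness is 187 mm, so the interior width is 2540 − 2 × 187 = 2166 mm.


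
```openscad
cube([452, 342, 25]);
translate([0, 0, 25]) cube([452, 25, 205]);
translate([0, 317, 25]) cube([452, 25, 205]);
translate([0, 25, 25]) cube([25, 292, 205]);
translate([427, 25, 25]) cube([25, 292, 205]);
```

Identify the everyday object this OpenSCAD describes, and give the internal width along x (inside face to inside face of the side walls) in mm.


An open box. The internal width is 402 mm.

A 452×342 base slab with four walls standing on it — an open box. The base is 452 mm wide and the walls are 25 mm thick, so the internal width is 452 − 2 × 25 = 402 mm.


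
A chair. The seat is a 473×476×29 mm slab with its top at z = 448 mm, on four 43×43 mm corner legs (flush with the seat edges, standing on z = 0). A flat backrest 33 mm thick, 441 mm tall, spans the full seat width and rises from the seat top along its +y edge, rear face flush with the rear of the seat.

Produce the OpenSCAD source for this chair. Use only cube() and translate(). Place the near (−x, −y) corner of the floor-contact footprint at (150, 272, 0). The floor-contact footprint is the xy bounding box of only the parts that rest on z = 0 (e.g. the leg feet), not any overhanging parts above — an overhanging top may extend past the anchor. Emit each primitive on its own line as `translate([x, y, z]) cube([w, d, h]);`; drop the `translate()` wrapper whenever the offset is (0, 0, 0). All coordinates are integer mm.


translate([150, 272, 419]) cube([473, 476, 29]);
translate([150, 272, 0]) cube([43, 43, 419]);
translate([580, 272, 0]) cube([43, 43, 419]);
translate([150, 705, 0]) cube([43, 43, 419]);
translate([580, 705, 0]) cube([43, 43, 419]);
translate([150, 715, 448]) cube([473, 33, 441]);


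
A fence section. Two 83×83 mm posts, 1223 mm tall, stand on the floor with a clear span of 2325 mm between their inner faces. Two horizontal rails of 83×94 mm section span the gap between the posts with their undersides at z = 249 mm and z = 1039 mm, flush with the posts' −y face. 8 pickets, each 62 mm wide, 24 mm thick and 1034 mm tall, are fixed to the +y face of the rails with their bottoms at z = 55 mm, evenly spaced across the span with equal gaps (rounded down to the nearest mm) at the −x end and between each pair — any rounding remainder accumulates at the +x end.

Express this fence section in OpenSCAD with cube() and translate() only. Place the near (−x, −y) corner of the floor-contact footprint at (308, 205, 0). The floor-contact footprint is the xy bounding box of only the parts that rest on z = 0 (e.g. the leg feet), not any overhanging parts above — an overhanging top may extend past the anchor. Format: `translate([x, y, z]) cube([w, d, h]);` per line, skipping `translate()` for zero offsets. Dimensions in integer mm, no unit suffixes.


translate([308, 205, 0]) cube([83, 83, 1223]);
translate([2716, 205, 0]) cube([83, 83, 1223]);
translate([391, 205, 249]) cube([2325, 83, 94]);
translate([391, 205, 1039]) cube([2325, 83, 94]);
translate([594, 288, 55]) cube([62, 24, 1034]);
translate([859, 288, 55]) cube([62, 24, 1034]);
translate([1124, 288, 55]) cube([62, 24, 1034]);
translate([1389, 288, 55]) cube([62, 24, 1034]);
translate([1654, 288, 55]) cube([62, 24, 1034]);
translate([1919, 288, 55]) cube([62, 24, 1034]);
translate([2184, 288, 55]) cube([62, 24, 1034]);
translate([2449, 288, 55]) cube([62, 24, 1034]);


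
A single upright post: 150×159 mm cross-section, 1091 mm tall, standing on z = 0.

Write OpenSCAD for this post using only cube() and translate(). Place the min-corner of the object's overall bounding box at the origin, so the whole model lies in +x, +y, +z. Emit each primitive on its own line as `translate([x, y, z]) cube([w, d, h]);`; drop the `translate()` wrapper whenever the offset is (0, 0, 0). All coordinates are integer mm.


cube([150, 159, 1091]);


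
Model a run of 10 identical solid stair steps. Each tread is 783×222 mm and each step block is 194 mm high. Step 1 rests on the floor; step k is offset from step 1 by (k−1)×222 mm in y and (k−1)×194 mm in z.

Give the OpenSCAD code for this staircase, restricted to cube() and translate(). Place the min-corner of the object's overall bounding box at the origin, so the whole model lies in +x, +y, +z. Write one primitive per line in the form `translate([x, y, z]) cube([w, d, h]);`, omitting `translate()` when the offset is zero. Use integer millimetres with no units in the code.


cube([783, 222, 194]);
translate([0, 222, 194]) cube([783, 222, 194]);
translate([0, 444, 388]) cube([783, 222, 194]);
translate([0, 666, 582]) cube([783, 222, 194]);
translate([0, 888, 776]) cube([783, 222, 194]);
translate([0, 1110, 970]) cube([783, 222, 194]);
translate([0, 1332, 1164]) cube([783, 222, 194]);
translate([0, 1554, 1358]) cube([783, 222, 194]);
translate([0, 1776, 1552]) cube([783, 222, 194]);
translate([0, 1998, 1746]) cube([783, 222, 194]);


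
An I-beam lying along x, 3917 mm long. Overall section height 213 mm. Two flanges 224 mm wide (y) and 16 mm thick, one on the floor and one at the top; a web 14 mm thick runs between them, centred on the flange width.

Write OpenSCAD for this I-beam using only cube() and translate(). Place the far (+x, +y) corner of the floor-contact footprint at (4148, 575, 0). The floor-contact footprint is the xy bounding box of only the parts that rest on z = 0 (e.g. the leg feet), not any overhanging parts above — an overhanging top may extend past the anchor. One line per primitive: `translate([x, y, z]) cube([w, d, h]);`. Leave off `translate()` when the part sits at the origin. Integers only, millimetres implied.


translate([231, 351, 0]) cube([3917, 224, 16]);
translate([231, 456, 16]) cube([3917, 14, 181]);
translate([231, 351, 197]) cube([3917, 224, 16]);


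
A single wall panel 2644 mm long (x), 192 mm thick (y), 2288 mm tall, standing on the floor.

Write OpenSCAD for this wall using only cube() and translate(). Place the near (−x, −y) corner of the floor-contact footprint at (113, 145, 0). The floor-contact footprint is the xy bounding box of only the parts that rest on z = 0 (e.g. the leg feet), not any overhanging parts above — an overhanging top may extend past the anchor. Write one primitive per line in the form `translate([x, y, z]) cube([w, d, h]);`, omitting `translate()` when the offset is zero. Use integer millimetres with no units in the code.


translate([113, 145, 0]) cube([2644, 192, 2288]);


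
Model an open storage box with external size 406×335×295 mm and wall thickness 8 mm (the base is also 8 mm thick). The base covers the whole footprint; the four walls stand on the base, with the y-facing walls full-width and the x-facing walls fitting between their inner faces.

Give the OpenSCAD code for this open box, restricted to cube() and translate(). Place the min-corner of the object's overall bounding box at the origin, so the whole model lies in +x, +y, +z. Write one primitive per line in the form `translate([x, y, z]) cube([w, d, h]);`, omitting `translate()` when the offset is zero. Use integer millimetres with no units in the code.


cube([406, 335, 8]);
translate([0, 0, 8]) cube([406, 8, 287]);
translate([0, 327, 8]) cube([406, 8, 287]);
translate([0, 8, 8]) cube([8, 319, 287]);
translate([398, 8, 8]) cube([8, 319, 287]);


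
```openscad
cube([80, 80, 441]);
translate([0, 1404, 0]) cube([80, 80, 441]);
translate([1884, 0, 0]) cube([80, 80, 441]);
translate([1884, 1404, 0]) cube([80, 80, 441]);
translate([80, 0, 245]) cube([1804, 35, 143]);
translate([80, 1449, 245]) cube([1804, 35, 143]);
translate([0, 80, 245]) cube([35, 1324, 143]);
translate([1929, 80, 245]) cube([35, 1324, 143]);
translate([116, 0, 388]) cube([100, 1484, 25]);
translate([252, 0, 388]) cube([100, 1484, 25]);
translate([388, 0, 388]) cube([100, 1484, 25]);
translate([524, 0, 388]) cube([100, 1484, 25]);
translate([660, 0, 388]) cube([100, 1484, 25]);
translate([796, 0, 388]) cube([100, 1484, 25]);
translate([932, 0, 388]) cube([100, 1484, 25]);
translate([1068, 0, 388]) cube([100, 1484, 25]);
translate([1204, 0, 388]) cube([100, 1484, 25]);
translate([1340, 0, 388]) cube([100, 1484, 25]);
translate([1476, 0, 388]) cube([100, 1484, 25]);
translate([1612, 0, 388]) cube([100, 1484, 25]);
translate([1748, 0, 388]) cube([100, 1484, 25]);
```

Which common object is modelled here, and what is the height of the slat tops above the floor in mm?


A bed frame. The slat-top height is 413 mm.

Four posts, four rails, and a row of slats — a bed frame. Slats sit on the rails at z = 245 + 143 = 388; with slat thickness 25, the top is 413 mm.


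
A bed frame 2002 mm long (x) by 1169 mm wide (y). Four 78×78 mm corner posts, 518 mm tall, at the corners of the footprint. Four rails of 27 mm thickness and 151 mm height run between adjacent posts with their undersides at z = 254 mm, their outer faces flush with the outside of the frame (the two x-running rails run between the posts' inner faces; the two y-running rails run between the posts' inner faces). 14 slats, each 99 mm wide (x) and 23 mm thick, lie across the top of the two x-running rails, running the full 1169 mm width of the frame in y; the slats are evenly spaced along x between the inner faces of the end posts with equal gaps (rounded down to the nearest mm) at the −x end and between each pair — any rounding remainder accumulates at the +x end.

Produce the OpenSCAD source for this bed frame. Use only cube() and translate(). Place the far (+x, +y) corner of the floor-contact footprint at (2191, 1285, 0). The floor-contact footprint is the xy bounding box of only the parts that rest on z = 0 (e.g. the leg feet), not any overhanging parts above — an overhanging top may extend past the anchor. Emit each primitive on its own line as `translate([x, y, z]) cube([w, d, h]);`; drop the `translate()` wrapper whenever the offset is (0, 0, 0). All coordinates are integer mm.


// slat z = rail_z + rail_h = 254 + 151 = 405
// slat gap = ⌊(1846 − 14·99) / 15⌋ = 30
translate([189, 116, 0]) cube([78, 78, 518]);
translate([189, 1207, 0]) cube([78, 78, 518]);
translate([2113, 116, 0]) cube([78, 78, 518]);
translate([2113, 1207, 0]) cube([78, 78, 518]);
translate([267, 116, 254]) cube([1846, 27, 151]);
translate([267, 1258, 254]) cube([1846, 27, 151]);
translate([189, 194, 254]) cube([27, 1013, 151]);
translate([2164, 194, 254]) cube([27, 1013, 151]);
translate([297, 116, 405]) cube([99, 1169, 23]);
translate([426, 116, 405]) cube([99, 1169, 23]);
translate([555, 116, 405]) cube([99, 1169, 23]);
translate([684, 116, 405]) cube([99, 1169, 23]);
translate([813, 116, 405]) cube([99, 1169, 23]);
translate([942, 116, 405]) cube([99, 1169, 23]);
translate([1071, 116, 405]) cube([99, 1169, 23]);
translate([1200, 116, 405]) cube([99, 1169, 23]);
translate([1329, 116, 405]) cube([99, 1169, 23]);
translate([1458, 116, 405]) cube([99, 1169, 23]);
translate([1587, 116, 405]) cube([99, 1169, 23]);
translate([1716, 116, 405]) cube([99, 1169, 23]);
translate([1845, 116, 405]) cube([99, 1169, 23]);
translate([1974, 116, 405]) cube([99, 1169, 23]);


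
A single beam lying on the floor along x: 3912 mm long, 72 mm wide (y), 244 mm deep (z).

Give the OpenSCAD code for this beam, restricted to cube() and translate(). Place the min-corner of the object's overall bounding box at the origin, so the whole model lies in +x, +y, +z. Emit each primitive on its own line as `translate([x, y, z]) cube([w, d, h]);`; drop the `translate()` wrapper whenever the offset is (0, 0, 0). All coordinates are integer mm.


cube([3912, 72, 244]);


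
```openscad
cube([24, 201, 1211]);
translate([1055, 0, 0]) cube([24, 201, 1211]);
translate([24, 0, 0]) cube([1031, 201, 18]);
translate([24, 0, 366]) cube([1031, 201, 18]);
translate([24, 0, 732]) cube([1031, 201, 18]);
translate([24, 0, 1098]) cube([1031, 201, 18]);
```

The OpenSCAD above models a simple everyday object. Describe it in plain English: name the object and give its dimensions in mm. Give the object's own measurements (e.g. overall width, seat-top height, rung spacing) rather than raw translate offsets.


An open bookshelf. Two side panels, each 24 mm thick, 201 mm deep and 1211 mm tall, stand 1079 mm apart (outside-to-outside). Between them sit 4 shelves, each 18 mm thick and 201 mm deep, spanning the full gap between the sides. The bottom shelf rests on the floor (its underside at z = 0) and the clear gap between one shelf's top and the next shelf's underside is 348 mm.


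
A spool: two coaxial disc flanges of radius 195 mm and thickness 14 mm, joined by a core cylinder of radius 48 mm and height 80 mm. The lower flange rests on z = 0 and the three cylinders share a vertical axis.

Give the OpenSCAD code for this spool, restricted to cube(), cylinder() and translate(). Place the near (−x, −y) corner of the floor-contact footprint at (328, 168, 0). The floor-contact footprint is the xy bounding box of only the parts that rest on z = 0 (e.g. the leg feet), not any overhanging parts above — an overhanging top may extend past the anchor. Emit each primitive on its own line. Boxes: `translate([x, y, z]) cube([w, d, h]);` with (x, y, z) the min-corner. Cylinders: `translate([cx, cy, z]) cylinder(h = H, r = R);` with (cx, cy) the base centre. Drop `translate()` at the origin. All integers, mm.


translate([523, 363, 0]) cylinder(h = 14, r = 195);
translate([523, 363, 14]) cylinder(h = 80, r = 48);
translate([523, 363, 94]) cylinder(h = 14, r = 195);


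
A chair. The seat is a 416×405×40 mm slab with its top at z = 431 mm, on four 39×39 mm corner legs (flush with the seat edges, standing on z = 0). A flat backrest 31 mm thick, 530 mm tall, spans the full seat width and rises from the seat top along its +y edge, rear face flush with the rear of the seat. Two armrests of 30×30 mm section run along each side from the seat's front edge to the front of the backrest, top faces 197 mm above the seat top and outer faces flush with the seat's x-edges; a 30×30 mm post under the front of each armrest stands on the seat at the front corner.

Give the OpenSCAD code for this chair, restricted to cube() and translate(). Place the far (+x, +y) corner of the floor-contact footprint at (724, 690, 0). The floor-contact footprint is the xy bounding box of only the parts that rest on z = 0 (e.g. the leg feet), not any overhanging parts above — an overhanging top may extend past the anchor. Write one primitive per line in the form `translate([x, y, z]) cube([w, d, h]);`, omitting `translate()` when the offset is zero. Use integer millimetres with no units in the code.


translate([308, 285, 391]) cube([416, 405, 40]);
translate([308, 285, 0]) cube([39, 39, 391]);
translate([685, 285, 0]) cube([39, 39, 391]);
translate([308, 651, 0]) cube([39, 39, 391]);
translate([685, 651, 0]) cube([39, 39, 391]);
translate([308, 659, 431]) cube([416, 31, 530]);
translate([308, 285, 598]) cube([30, 374, 30]);
translate([694, 285, 598]) cube([30, 374, 30]);
translate([308, 285, 431]) cube([30, 30, 167]);
translate([694, 285, 431]) cube([30, 30, 167]);


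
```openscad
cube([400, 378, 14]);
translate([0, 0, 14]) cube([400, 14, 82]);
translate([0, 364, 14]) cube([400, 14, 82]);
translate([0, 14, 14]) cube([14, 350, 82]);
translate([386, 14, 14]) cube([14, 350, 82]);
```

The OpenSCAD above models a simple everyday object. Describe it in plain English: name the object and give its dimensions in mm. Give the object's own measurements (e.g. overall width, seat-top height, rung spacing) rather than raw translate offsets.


An open-topped rectangular box: outside dimensions 400×378×96 mm, with a uniform wall and base thickness of 14 mm. The base is a full 400×378 slab on the floor; four walls sit on top of the base. The front and back walls (the −y and +y sides) span the full width; the two side walls fit between them.


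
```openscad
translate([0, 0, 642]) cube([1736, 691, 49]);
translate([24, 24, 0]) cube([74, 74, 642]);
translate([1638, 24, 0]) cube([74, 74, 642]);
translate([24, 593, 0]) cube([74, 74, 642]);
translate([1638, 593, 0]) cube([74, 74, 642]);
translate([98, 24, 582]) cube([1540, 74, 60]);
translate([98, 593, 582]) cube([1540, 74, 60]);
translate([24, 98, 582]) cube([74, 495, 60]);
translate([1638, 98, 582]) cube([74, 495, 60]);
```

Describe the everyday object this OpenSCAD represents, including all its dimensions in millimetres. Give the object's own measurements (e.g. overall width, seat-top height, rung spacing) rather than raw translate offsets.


A rectangular dining table. The top is 1736×691×49 mm with its upper surface at z = 691 mm. It stands on four 74×74 mm square legs, each inset 24 mm from the nearest pair of top edges, running from the floor to the underside of the top. Four apron rails, 74 mm thick and 60 mm tall, run between adjacent legs with their top edges flush with the underside of the top and their outer faces flush with the legs' outer faces.


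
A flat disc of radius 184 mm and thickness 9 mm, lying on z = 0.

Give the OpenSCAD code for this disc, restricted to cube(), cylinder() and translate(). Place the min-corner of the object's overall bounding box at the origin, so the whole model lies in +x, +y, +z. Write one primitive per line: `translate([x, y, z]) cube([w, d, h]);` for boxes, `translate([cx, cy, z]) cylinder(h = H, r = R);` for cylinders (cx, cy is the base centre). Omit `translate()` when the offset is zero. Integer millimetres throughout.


translate([184, 184, 0]) cylinder(h = 9, r = 184);


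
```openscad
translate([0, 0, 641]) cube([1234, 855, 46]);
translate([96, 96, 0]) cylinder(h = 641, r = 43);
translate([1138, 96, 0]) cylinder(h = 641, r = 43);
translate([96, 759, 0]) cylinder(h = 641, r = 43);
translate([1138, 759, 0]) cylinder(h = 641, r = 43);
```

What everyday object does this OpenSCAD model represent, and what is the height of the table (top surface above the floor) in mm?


A table. The table height is 687 mm.

A 1234×855×46 slab sits at z = 641 on four Ø86 mm round legs — a table. The top surface is at 641 + 46 = 687 mm.


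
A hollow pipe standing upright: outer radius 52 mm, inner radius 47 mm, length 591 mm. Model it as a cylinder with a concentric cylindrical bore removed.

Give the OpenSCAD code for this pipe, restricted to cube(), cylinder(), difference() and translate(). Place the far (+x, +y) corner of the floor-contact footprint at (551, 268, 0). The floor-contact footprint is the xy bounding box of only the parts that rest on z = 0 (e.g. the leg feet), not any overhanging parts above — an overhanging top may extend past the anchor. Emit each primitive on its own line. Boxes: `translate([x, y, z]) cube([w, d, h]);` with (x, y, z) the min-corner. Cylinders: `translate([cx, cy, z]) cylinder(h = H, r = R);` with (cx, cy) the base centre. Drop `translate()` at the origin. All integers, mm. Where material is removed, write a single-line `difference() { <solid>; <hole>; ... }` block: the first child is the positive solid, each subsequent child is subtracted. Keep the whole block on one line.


difference() { translate([499, 216, 0]) cylinder(h = 591, r = 52); translate([499, 216, 0]) cylinder(h = 591, r = 47); }


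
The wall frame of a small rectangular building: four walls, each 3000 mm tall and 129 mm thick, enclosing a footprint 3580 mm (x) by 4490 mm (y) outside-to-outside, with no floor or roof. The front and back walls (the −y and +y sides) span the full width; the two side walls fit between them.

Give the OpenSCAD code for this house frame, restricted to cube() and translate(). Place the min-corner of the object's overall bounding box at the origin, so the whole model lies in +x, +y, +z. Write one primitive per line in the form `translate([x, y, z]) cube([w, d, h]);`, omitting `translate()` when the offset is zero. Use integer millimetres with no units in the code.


cube([3580, 129, 3000]);
translate([0, 4361, 0]) cube([3580, 129, 3000]);
translate([0, 129, 0]) cube([129, 4232, 3000]);
translate([3451, 129, 0]) cube([129, 4232, 3000]);


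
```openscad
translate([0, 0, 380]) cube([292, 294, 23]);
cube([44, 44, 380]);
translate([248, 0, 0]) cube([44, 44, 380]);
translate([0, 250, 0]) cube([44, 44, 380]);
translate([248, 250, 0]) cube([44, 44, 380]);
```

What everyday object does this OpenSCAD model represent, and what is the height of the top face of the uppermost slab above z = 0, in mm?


A stool. The seat height is 403 mm.

A 292×294×23 slab at z = 380 on four corner posts — a stool. The seat top is 380 + 23 = 403 mm.


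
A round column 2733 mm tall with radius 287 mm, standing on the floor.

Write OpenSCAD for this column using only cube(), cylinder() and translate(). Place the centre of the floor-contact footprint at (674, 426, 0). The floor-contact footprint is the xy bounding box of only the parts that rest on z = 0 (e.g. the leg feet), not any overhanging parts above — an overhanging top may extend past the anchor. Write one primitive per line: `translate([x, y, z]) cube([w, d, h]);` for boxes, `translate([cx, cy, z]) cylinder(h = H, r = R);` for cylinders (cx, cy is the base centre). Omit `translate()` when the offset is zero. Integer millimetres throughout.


translate([674, 426, 0]) cylinder(h = 2733, r = 287);


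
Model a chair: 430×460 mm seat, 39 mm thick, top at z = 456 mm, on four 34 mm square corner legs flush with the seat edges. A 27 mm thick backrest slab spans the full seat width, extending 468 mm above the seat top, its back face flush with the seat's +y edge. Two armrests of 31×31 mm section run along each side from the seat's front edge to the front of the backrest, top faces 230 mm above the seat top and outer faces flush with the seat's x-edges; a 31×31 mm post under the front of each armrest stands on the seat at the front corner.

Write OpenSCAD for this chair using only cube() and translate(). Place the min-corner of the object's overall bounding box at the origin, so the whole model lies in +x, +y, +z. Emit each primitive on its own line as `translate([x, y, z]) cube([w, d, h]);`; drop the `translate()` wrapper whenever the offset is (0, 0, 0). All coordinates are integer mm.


translate([0, 0, 417]) cube([430, 460, 39]);
cube([34, 34, 417]);
translate([396, 0, 0]) cube([34, 34, 417]);
translate([0, 426, 0]) cube([34, 34, 417]);
translate([396, 426, 0]) cube([34, 34, 417]);
translate([0, 433, 456]) cube([430, 27, 468]);
translate([0, 0, 655]) cube([31, 433, 31]);
translate([399, 0, 655]) cube([31, 433, 31]);
translate([0, 0, 456]) cube([31, 31, 199]);
translate([399, 0, 456]) cube([31, 31, 199]);


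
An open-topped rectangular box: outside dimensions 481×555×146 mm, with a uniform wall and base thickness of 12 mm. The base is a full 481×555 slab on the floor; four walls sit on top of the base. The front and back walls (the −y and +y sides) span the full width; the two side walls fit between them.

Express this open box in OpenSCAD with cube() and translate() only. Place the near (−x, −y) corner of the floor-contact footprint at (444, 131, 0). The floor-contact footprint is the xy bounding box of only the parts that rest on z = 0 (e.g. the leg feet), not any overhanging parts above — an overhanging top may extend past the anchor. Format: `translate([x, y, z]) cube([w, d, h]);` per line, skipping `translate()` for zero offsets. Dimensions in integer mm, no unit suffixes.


translate([444, 131, 0]) cube([481, 555, 12]);
translate([444, 131, 12]) cube([481, 12, 134]);
translate([444, 674, 12]) cube([481, 12, 134]);
translate([444, 143, 12]) cube([12, 531, 134]);
translate([913, 143, 12]) cube([12, 531, 134]);


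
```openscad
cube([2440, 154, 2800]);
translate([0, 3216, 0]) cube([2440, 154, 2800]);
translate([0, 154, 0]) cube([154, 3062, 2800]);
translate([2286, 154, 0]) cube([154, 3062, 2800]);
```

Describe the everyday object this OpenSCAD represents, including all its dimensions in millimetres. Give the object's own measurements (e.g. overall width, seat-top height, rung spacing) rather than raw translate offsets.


The wall frame of a small rectangular building: four walls, each 2800 mm tall and 154 mm thick, enclosing a footprint 2440 mm (x) by 3370 mm (y) outside-to-outside, with no floor or roof. The front and back walls (the −y and +y sides) span the full width; the two side walls fit between them.


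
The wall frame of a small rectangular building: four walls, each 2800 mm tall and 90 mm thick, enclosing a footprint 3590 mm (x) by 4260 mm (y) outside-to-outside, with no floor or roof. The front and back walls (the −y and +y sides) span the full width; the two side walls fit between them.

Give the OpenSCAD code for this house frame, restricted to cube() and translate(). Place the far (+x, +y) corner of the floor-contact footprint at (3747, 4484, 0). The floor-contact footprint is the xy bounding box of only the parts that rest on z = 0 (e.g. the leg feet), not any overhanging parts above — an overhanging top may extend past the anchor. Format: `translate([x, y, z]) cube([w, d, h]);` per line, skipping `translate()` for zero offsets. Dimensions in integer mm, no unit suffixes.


translate([157, 224, 0]) cube([3590, 90, 2800]);
translate([157, 4394, 0]) cube([3590, 90, 2800]);
translate([157, 314, 0]) cube([90, 4080, 2800]);
translate([3657, 314, 0]) cube([90, 4080, 2800]);


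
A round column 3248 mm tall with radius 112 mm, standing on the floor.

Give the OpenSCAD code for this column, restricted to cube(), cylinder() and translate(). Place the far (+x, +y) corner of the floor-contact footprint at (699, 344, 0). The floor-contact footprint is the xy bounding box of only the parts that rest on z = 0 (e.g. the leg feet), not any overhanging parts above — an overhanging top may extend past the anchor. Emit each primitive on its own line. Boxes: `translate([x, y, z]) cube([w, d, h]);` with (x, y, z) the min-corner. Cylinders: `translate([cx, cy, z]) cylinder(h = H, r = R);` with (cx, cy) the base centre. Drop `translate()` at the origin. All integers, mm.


translate([587, 232, 0]) cylinder(h = 3248, r = 112);


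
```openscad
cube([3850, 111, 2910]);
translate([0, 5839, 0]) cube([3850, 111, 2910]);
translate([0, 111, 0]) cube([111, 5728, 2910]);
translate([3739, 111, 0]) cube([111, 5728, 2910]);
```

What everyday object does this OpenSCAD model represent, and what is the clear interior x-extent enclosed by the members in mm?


A house (or room) frame. The interior width is 3628 mm.

Four 2910 mm walls enclosing a rectangle with no floor or roof — a room or house frame. Outside width is 3850 mm and wall thickness is 111 mm, so the interior width is 3850 − 2 × 111 = 3628 mm.


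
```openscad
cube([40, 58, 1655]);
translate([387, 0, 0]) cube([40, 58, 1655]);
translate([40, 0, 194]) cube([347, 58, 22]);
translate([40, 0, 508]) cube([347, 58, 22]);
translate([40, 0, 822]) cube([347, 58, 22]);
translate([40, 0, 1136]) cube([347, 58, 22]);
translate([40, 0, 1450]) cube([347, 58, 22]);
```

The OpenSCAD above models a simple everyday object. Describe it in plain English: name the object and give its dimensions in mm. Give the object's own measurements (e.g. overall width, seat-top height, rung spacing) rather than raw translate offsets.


A straight ladder. Two 40×58 mm vertical rails, 1655 mm tall, stand 427 mm apart (outside-to-outside) with their front faces coplanar on the −y side. 5 rungs, each 58 mm deep and 22 mm tall, span between the inner faces of the rails, front faces flush with the rails. The lowest rung's underside is at z = 194 mm and rungs are spaced 314 mm apart (underside to underside).


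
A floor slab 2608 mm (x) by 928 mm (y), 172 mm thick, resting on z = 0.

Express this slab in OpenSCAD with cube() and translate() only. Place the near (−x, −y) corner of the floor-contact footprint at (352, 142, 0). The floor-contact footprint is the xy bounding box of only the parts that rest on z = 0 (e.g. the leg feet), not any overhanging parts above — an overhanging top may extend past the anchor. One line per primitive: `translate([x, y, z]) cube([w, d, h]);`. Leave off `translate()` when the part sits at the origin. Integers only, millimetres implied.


translate([352, 142, 0]) cube([2608, 928, 172]);


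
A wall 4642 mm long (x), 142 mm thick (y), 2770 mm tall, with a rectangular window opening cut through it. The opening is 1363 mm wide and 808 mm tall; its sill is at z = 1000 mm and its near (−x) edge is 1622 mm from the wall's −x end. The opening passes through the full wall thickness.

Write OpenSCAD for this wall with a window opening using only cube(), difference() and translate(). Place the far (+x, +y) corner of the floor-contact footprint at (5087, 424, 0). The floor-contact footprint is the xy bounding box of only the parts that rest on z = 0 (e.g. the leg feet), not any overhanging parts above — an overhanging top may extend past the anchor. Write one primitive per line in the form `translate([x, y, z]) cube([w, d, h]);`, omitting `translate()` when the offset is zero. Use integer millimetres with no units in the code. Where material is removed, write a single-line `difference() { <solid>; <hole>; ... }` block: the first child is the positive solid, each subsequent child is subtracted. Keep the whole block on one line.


difference() { translate([445, 282, 0]) cube([4642, 142, 2770]); translate([2067, 282, 1000]) cube([1363, 142, 808]); }


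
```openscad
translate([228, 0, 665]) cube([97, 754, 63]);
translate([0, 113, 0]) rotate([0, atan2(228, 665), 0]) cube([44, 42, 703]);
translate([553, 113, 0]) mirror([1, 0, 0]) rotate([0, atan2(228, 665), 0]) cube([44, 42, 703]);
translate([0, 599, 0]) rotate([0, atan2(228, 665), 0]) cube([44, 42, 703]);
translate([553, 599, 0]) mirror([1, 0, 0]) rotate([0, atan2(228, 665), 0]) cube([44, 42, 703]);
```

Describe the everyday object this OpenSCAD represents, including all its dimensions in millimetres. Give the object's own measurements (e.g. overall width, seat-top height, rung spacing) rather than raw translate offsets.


A sawhorse. A 97×754×63 mm beam (x, y, z) sits on two A-frame leg pairs. Each pair is two raked legs of 44×42 mm section (42 mm along y) splaying symmetrically in x. Each leg rises 665 mm vertically over 228 mm of horizontal reach and is 703 mm long along its own axis. Every leg's outer bottom edge rests on the floor and its outer top edge meets a bottom edge of the beam — the left legs (tilting toward +x) meet the beam's −x bottom edge, the right legs (their mirror images, tilting toward −x) meet its +x bottom edge — so the leg tops tuck under the beam, the beam's underside is 665 mm above the floor, and the feet are 553 mm apart outside-to-outside with the beam centred between them. The two leg pairs are set in 113 mm from either end of the beam.


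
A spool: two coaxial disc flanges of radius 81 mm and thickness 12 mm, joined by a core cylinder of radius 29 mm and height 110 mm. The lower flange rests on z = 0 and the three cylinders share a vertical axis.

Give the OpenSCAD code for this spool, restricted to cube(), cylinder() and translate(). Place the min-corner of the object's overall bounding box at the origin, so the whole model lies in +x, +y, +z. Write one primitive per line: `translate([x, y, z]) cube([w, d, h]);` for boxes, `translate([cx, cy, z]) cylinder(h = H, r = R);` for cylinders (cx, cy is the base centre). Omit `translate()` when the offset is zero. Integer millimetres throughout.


translate([81, 81, 0]) cylinder(h = 12, r = 81);
translate([81, 81, 12]) cylinder(h = 110, r = 29);
translate([81, 81, 122]) cylinder(h = 12, r = 81);


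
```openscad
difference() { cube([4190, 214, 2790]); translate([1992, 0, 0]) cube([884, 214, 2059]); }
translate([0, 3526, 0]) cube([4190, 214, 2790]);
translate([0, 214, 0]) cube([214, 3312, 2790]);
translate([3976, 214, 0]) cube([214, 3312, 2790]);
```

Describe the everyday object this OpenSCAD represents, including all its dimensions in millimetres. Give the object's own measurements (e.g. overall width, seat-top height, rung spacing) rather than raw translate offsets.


A single room: four walls, each 2790 mm tall and 214 mm thick, enclosing an outside footprint 4190×3740 mm (x × y), no floor or roof. The front and back walls (−y and +y sides) run the full x-width; the side walls fit between their inner faces. A door opening 884 mm wide and 2059 mm tall is cut through the front wall from the floor up, its −x edge 1992 mm from the wall's −x end.


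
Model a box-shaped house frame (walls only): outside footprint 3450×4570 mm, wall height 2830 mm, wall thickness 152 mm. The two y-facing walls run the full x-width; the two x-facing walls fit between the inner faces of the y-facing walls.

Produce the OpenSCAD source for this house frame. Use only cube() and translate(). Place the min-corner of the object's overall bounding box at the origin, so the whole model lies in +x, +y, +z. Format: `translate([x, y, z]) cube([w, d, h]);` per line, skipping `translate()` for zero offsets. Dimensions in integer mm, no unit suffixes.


cube([3450, 152, 2830]);
translate([0, 4418, 0]) cube([3450, 152, 2830]);
translate([0, 152, 0]) cube([152, 4266, 2830]);
translate([3298, 152, 0]) cube([152, 4266, 2830]);


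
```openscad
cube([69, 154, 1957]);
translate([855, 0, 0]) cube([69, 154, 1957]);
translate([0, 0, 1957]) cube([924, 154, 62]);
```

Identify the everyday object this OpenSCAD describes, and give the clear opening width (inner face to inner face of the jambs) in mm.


A door frame. The clear opening width is 786 mm.

Two 1957 mm tall posts with a header on top — a door frame. The left jamb is 69 mm wide at x = 0; the right jamb starts at x = 855. The clear opening is 855 − 69 = 786 mm.


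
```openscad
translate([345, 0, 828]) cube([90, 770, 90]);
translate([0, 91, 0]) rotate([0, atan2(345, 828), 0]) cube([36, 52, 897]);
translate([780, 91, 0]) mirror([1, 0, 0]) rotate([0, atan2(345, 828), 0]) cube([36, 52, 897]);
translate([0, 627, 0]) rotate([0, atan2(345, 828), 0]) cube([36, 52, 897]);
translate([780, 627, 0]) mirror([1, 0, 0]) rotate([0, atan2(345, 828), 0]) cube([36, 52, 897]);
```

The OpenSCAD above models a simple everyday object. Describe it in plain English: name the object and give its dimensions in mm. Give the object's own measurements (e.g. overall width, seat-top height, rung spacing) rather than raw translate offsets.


A sawhorse. A 90×770×90 mm beam (x, y, z) sits on two A-frame leg pairs. Each pair is two raked legs of 36×52 mm section (52 mm along y) splaying symmetrically in x. Each leg rises 828 mm vertically over 345 mm of horizontal reach and is 897 mm long along its own axis. Every leg's outer bottom edge rests on the floor and its outer top edge meets a bottom edge of the beam — the left legs (tilting toward +x) meet the beam's −x bottom edge, the right legs (their mirror images, tilting toward −x) meet its +x bottom edge — so the leg tops tuck under the beam, the beam's underside is 828 mm above the floor, and the feet are 780 mm apart outside-to-outside with the beam centred between them. The two leg pairs are set in 91 mm from either end of the beam.
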